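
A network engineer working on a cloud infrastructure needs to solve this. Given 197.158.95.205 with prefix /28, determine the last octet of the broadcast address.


Given: IP = 197.158.95.205, prefix = /28
Host bits = 32 - 28 = 4
Network last octet = 205 AND mask = 192
Host part size = 2^4 - 1 = 15
Broadcast last octet = 192 OR 15 = 207

207


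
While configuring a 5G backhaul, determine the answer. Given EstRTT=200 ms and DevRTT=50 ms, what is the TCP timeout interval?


Given: EstRTT = 200 ms, DevRTT = 50 ms
Timeout = EstRTT + 4 * DevRTT
4 * DevRTT = 4 * 50 = 200
Timeout = 200 + 200 = 400 ms

400


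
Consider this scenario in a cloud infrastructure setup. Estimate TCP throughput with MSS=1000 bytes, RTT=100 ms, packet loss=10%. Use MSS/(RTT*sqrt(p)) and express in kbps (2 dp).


Given: MSS = 1000 bytes, RTT = 100 ms, loss = 10%
RTT in seconds = 100 / 1000 = 0.1
Loss rate = 10% = 0.1
sqrt(loss) = sqrt(0.1) = 0.316227766017
Throughput (bytes/s) = 1000 / (0.1 * 0.316227766017) = 31622.7766
Throughput (kbps) = 31622.7766 * 8 / 1000 = 252.982213 -> 252.98 kbps (2 dp)

252.98


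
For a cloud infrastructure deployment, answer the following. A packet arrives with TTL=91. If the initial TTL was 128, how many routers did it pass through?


Given: initial TTL = 128, received TTL = 91
Hops = initial TTL - received TTL
Hops = 128 - 91 = 37

37


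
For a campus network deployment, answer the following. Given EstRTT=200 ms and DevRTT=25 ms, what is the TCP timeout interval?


Given: EstRTT = 200 ms, DevRTT = 25 ms
Timeout = EstRTT + 4 * DevRTT
4 * DevRTT = 4 * 25 = 100
Timeout = 200 + 100 = 300 ms

300


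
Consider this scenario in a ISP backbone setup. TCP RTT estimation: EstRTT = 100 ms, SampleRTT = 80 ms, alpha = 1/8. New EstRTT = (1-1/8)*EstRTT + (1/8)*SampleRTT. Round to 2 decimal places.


Given: EstRTT = 100 ms, SampleRTT = 80 ms, alpha = 1/8
New EstRTT = (1 - alpha) * EstRTT + alpha * SampleRTT
(7/8) * 100 = 87.5
(1/8) * 80 = 10
New EstRTT = 87.5 + 10 = 97.5 ms -> 97.50 ms (2 dp)

97.50


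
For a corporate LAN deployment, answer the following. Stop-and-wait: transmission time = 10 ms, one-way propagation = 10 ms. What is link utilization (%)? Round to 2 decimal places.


Given: Ttrans = 10 ms, Tprop = 10 ms
RTT = 2 * Tprop = 2 * 10 = 20 ms
U = Ttrans / (Ttrans + RTT)
U = 10 / (10 + 20)
U = 10 / 30 = 0.333333
U% = 33.33%

33.33


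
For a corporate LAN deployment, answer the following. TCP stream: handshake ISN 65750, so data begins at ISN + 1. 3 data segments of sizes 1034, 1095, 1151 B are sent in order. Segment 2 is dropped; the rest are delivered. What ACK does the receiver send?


SYN uses sequence number 65750; first data byte = ISN + 1 = 65751.
Segment 1: SEQ = 65751, len = 1034 B, covers [65751, 66784]
Segment 2: SEQ = 66785, len = 1095 B, covers [66785, 67879] [LOST]
Segment 3: SEQ = 67880, len = 1151 B, covers [67880, 69030]
In-order data received: bytes [65751, 66784] (segments 1..1).
Segment 2 missing -> gap begins at byte 66785; later segments buffered out of order.
Cumulative ACK = next expected in-order byte = 65751 + 1034 = 66785

66785


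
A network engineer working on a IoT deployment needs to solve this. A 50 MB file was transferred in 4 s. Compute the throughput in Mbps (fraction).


Given: file = 50 MB, time = 4 s
File in Mb = 50 * 8 = 400 Mb
Throughput = 400 / 4 Mbps
Throughput = 100 Mbps

100


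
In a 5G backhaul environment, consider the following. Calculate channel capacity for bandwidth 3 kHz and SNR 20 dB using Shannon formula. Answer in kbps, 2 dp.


Given: B = 3 kHz, SNR = 20 dB
SNR linear = 10^(20/10) = 100
1 + SNR = 101
log2(101) = 6.6582114828
C = 3 * 1000 * 6.6582114828 = 19974.6344 bps
C = 19.974634 kbps -> 19.97 kbps (2 dp)

19.97


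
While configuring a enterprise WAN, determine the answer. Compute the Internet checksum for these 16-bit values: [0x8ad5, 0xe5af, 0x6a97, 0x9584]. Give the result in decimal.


Given words: [0x8ad5, 0xe5af, 0x6a97, 0x9584]
Step 1: Sum all words
Raw sum = 35541 + 58799 + 27287 + 38276 = 159903
Step 2: Fold carry: (28831 + 2) = 28833
One's complement = ~28833 & 0xFFFF = 36702

36702


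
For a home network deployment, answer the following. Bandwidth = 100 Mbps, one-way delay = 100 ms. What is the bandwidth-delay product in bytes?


Given: bandwidth = 100 Mbps, delay = 100 ms
BDP in bits = 100 * 10^6 * 100 / 1000
BDP in bits = 10000000
BDP in bytes = 10000000 / 8 = 1250000

1250000


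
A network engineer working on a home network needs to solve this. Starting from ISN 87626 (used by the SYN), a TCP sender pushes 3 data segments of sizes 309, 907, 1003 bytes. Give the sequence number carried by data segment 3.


The SYN occupies sequence number ISN = 87626, so the first data byte is ISN + 1 = 87627.
SEQ of data segment i = (ISN + 1) + sum of payload sizes of segments 1..i-1.
Segment 1: SEQ = 87627, payload = 309 bytes
Segment 2: SEQ = 87936, payload = 907 bytes
Segment 3: SEQ = 88843, payload = 1003 bytes
SEQ of segment 3 = 87627 + 309 + 907 = 88843

88843


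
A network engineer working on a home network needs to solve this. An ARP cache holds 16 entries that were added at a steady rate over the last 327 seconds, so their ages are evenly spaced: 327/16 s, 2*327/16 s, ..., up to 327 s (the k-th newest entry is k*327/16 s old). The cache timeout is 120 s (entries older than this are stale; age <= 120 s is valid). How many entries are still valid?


Ages are k * 327/16 s for k = 1..16 (spacing = 20.4375 s).
Entry k is valid iff k * 327/16 <= 120 iff k <= 16 * 120 / 327 = 5.8716
n_valid = floor(5.8716) = 5
(n_stale = 16 - 5 = 11)

5


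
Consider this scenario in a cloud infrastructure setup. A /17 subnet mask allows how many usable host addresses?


Given: subnet mask /17
Host bits = 32 - 17 = 15
Total addresses = 2^15 = 32768
Usable hosts = 32768 - 2 (network + broadcast) = 32766

32766


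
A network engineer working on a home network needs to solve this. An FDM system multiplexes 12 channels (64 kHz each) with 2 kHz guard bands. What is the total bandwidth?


Given: 12 channels, 64 kHz each, guard = 2 kHz
Channel bandwidth = 12 * 64 = 768 kHz
Guard bands = 11 gaps * 2 kHz = 22 kHz
Total = 768 + 22 = 790 kHz

790


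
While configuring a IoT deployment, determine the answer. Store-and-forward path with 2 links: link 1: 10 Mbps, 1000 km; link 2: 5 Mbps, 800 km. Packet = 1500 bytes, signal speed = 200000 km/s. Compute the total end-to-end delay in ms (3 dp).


Packet = 1500 bytes = 12000 bits. Store-and-forward: sum (t_trans + t_prop) per link.
Link 1: t_trans = 12000/(10*10^6) s = 1.2000 ms; t_prop = 1000/200000 s = 5.0000 ms; subtotal = 6.2000 ms
Link 2: t_trans = 12000/(5*10^6) s = 2.4000 ms; t_prop = 800/200000 s = 4.0000 ms; subtotal = 6.4000 ms
End-to-end = 6.2000 + 6.4000 = 12.6000 ms -> 12.600 ms (3 dp)

12.600


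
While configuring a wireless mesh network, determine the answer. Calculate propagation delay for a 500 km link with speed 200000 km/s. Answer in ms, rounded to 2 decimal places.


Given: distance = 500 km, speed = 200000 km/s
Delay = distance / speed = 500 / 200000 seconds
Delay in ms = 500 * 1000 / 200000
Delay = 2.5000 ms
Rounded to 2 dp = 2.50 ms

2.50


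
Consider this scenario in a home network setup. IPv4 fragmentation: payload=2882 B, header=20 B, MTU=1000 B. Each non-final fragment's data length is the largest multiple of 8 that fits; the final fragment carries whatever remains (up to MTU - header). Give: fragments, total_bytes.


Max data per non-final fragment = floor((MTU - header)/8)*8 = floor((1000 - 20)/8)*8 = floor(980/8)*8 = 976 B
Final fragment needs no 8-byte alignment: it can carry up to MTU - header = 980 B
Non-final fragments needed = ceil((payload - 980) / 976) = ceil(1902/976) = ceil(1.9488) = 2
Number of fragments = 2 + 1 = 3
Fragment sizes (data): 2 * 976 B + 930 B (last, 930 <= 980 OK)
Total bytes sent = payload + n_frags * header = 2882 + 3*20 = 2882 + 60 = 2942 B

3, 2942


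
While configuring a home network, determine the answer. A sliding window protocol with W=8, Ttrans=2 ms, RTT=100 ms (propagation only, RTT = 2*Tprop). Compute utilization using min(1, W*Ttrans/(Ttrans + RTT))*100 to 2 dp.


Given: W = 8, Ttrans = 2 ms, RTT = 100 ms (= 2 * Tprop, Tprop = 50 ms)
Cycle time = Ttrans + RTT = 2 + 100 = 102 ms (first packet sent until its ACK returns)
W * Ttrans = 8 * 2 = 16 ms of sending per cycle
W * Ttrans / (Ttrans + RTT) = 16 / 102 = 0.156863
U = min(1, 0.156863) = 0.156863
U% = 15.69%

15.69


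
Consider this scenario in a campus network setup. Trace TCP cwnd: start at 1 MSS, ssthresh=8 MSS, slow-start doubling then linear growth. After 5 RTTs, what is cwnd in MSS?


RTT 0: cwnd = 1 MSS (initial)
RTT 1: cwnd = 2 MSS (slow start, doubled)
RTT 2: cwnd = 4 MSS (slow start, doubled)
RTT 3: cwnd = 8 MSS (slow start, doubled)
RTT 4: cwnd = 9 MSS (congestion avoidance, +1)
RTT 5: cwnd = 10 MSS (congestion avoidance, +1)

10


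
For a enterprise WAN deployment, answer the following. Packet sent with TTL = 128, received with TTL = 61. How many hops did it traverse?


Given: initial TTL = 128, received TTL = 61
Hops = initial TTL - received TTL
Hops = 128 - 61 = 67

67


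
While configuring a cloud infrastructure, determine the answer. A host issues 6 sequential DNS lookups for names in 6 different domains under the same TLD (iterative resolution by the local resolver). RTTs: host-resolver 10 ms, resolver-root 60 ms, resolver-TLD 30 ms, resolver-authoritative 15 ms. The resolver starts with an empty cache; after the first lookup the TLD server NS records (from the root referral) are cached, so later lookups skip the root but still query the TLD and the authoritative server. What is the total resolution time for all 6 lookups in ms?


Lookup 1 (cold cache): local + root + TLD + auth = 10 + 60 + 30 + 15 = 115 ms
Lookups 2..6 (TLD NS cached -> skip root; new domain -> still ask TLD and auth): local + TLD + auth = 10 + 30 + 15 = 55 ms each
Remaining 5 lookups: 5 * 55 = 275 ms
Total = 115 + 275 = 390 ms

390


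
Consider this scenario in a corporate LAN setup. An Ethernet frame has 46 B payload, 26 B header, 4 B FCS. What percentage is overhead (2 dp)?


Given: payload = 46 B, header = 26 B, trailer = 4 B
Overhead bytes = header + trailer = 26 + 4 = 30
Total frame = payload + overhead = 46 + 30 = 76
Overhead % = 30 / 76 * 100 = 39.4737% -> 39.47% (2 dp)

39.47


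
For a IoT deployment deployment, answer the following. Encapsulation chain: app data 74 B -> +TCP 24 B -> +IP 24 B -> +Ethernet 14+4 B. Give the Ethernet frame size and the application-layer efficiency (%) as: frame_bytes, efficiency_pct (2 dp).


TCP segment = 74 + 24 = 98 B
IP packet = 98 + 24 = 122 B
Ethernet frame = 122 + 14 + 4 = 140 B
Efficiency = app / frame = 74 / 140 = 0.528571 = 52.8571% -> 52.86% (2 dp)

140, 52.86


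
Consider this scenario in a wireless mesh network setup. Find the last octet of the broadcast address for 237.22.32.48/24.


Given: IP = 237.22.32.48, prefix = /24
Host bits = 32 - 24 = 8
Network last octet = 48 AND mask = 0
Host part size = 2^8 - 1 = 255
Broadcast last octet = 0 OR 255 = 255

255


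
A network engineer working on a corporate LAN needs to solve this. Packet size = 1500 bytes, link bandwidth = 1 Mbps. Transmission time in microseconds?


Given: packet = 1500 bytes, bandwidth = 1 Mbps
Packet in bits = 1500 * 8 = 12000 bits
Bandwidth = 1 * 10^6 = 1000000 bps
Time = 12000 / 1000000 seconds
Time in us = 12000 * 10^6 / 1000000 = 12000

12000


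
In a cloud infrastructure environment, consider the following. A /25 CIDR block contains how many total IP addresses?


Given: CIDR prefix /25
Host bits = 32 - 25 = 7
Total addresses = 2^7 = 128

128


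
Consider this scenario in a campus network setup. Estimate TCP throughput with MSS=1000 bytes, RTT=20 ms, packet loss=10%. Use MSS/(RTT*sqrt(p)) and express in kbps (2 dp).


Given: MSS = 1000 bytes, RTT = 20 ms, loss = 10%
RTT in seconds = 20 / 1000 = 0.02
Loss rate = 10% = 0.1
sqrt(loss) = sqrt(0.1) = 0.316227766017
Throughput (bytes/s) = 1000 / (0.02 * 0.316227766017) = 158113.8830
Throughput (kbps) = 158113.8830 * 8 / 1000 = 1264.911064 -> 1264.91 kbps (2 dp)

1264.91


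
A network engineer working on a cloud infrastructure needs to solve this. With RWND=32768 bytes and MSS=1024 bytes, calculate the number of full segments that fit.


Given: RWND = 32768 bytes, MSS = 1024 bytes
Full segments = floor(RWND / MSS)
Full segments = floor(32768 / 1024)
Full segments = floor(32.0) = 32

32


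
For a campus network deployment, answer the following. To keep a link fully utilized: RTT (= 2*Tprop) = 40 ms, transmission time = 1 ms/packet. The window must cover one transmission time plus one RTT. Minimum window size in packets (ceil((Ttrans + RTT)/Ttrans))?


Given: Ttrans = 1 ms, RTT = 40 ms (= 2 * Tprop, Tprop = 20 ms)
Time until first ACK returns = Ttrans + RTT = 1 + 40 = 41 ms
Need W * Ttrans >= Ttrans + RTT  ->  W >= (Ttrans + RTT) / Ttrans
(Ttrans + RTT) / Ttrans = 41 / 1 = 41
W_min = ceil(41) = 41

41


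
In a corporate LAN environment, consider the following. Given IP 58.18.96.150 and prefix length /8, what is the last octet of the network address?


Given: IP = 58.18.96.150, prefix = /8
Subnet mask = 255.0.0.0
Last octet of IP: 150
Last octet of mask: 0
Network last octet = 150 AND 0 = 0

0


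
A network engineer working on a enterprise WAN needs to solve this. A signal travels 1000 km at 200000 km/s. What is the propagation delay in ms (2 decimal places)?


Given: distance = 1000 km, speed = 200000 km/s
Delay = distance / speed = 1000 / 200000 seconds
Delay in ms = 1000 * 1000 / 200000
Delay = 5.0000 ms
Rounded to 2 dp = 5.00 ms

5.00


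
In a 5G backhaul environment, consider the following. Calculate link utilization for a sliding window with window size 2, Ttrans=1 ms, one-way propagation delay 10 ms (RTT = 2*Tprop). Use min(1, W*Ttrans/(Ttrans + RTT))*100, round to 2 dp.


Given: W = 2, Ttrans = 1 ms, RTT = 20 ms (= 2 * Tprop, Tprop = 10 ms)
Cycle time = Ttrans + RTT = 1 + 20 = 21 ms (first packet sent until its ACK returns)
W * Ttrans = 2 * 1 = 2 ms of sending per cycle
W * Ttrans / (Ttrans + RTT) = 2 / 21 = 0.095238
U = min(1, 0.095238) = 0.095238
U% = 9.52%

9.52


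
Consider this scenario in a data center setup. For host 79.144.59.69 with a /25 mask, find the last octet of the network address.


Given: IP = 79.144.59.69, prefix = /25
Subnet mask = 255.255.255.128
Last octet of IP: 69
Last octet of mask: 128
Network last octet = 69 AND 128 = 0

0


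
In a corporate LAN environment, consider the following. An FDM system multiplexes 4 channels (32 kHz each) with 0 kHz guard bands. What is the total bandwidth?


Given: 4 channels, 32 kHz each, guard = 0 kHz
Channel bandwidth = 4 * 32 = 128 kHz
Guard bands = 3 gaps * 0 kHz = 0 kHz
Total = 128 + 0 = 128 kHz

128


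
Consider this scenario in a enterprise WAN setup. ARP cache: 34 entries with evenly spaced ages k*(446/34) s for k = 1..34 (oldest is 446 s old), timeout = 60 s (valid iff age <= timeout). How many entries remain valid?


Ages are k * 446/34 s for k = 1..34 (spacing = 13.1176 s).
Entry k is valid iff k * 446/34 <= 60 iff k <= 34 * 60 / 446 = 4.5740
n_valid = floor(4.5740) = 4
(n_stale = 34 - 4 = 30)

4


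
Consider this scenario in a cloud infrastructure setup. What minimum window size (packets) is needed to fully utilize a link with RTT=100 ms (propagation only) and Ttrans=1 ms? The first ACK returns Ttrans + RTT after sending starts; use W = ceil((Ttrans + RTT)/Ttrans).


Given: Ttrans = 1 ms, RTT = 100 ms (= 2 * Tprop, Tprop = 50 ms)
Time until first ACK returns = Ttrans + RTT = 1 + 100 = 101 ms
Need W * Ttrans >= Ttrans + RTT  ->  W >= (Ttrans + RTT) / Ttrans
(Ttrans + RTT) / Ttrans = 101 / 1 = 101
W_min = ceil(101) = 101

101


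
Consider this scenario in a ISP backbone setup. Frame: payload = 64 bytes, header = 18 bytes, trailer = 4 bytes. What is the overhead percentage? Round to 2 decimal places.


Given: payload = 64 B, header = 18 B, trailer = 4 B
Overhead bytes = header + trailer = 18 + 4 = 22
Total frame = payload + overhead = 64 + 22 = 86
Overhead % = 22 / 86 * 100 = 25.5814% -> 25.58% (2 dp)

25.58


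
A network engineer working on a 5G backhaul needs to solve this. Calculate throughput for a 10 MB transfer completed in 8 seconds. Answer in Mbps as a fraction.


Given: file = 10 MB, time = 8 s
File in Mb = 10 * 8 = 80 Mb
Throughput = 80 / 8 Mbps
Throughput = 10 Mbps

10


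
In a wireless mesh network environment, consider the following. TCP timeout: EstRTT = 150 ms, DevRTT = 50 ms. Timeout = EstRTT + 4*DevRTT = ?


Given: EstRTT = 150 ms, DevRTT = 50 ms
Timeout = EstRTT + 4 * DevRTT
4 * DevRTT = 4 * 50 = 200
Timeout = 150 + 200 = 350 ms

350


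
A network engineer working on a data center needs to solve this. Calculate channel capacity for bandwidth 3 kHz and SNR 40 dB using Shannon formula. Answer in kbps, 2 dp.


Given: B = 3 kHz, SNR = 40 dB
SNR linear = 10^(40/10) = 10000
1 + SNR = 10001
log2(10001) = 13.2878566418
C = 3 * 1000 * 13.2878566418 = 39863.5699 bps
C = 39.863570 kbps -> 39.86 kbps (2 dp)

39.86


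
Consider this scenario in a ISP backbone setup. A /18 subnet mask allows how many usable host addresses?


Given: subnet mask /18
Host bits = 32 - 18 = 14
Total addresses = 2^14 = 16384
Usable hosts = 16384 - 2 (network + broadcast) = 16382

16382


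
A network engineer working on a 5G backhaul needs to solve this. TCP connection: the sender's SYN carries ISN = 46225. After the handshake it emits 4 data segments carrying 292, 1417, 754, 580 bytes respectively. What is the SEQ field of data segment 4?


The SYN occupies sequence number ISN = 46225, so the first data byte is ISN + 1 = 46226.
SEQ of data segment i = (ISN + 1) + sum of payload sizes of segments 1..i-1.
Segment 1: SEQ = 46226, payload = 292 bytes
Segment 2: SEQ = 46518, payload = 1417 bytes
Segment 3: SEQ = 47935, payload = 754 bytes
Segment 4: SEQ = 48689, payload = 580 bytes
SEQ of segment 4 = 46226 + 292 + 1417 + 754 = 48689

48689


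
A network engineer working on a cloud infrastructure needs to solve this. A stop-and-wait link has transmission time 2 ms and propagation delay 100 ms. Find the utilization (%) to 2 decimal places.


Given: Ttrans = 2 ms, Tprop = 100 ms
RTT = 2 * Tprop = 2 * 100 = 200 ms
U = Ttrans / (Ttrans + RTT)
U = 2 / (2 + 200)
U = 2 / 202 = 0.009901
U% = 0.99%

0.99


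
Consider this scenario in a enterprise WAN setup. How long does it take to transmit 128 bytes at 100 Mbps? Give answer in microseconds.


Given: packet = 128 bytes, bandwidth = 100 Mbps
Packet in bits = 128 * 8 = 1024 bits
Bandwidth = 100 * 10^6 = 100000000 bps
Time = 1024 / 100000000 seconds
Time in us = 1024 * 10^6 / 100000000 = 10.24

10.24


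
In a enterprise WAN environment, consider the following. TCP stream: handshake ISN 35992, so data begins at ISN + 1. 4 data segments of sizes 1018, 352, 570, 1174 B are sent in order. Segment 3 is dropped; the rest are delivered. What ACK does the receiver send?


SYN uses sequence number 35992; first data byte = ISN + 1 = 35993.
Segment 1: SEQ = 35993, len = 1018 B, covers [35993, 37010]
Segment 2: SEQ = 37011, len = 352 B, covers [37011, 37362]
Segment 3: SEQ = 37363, len = 570 B, covers [37363, 37932] [LOST]
Segment 4: SEQ = 37933, len = 1174 B, covers [37933, 39106]
In-order data received: bytes [35993, 37362] (segments 1..2).
Segment 3 missing -> gap begins at byte 37363; later segments buffered out of order.
Cumulative ACK = next expected in-order byte = 35993 + 1018 + 352 = 37363

37363


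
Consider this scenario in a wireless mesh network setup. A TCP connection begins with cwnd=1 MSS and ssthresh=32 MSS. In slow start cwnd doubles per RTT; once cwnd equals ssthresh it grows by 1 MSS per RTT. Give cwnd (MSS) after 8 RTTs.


RTT 0: cwnd = 1 MSS (initial)
RTT 1: cwnd = 2 MSS (slow start, doubled)
RTT 2: cwnd = 4 MSS (slow start, doubled)
RTT 3: cwnd = 8 MSS (slow start, doubled)
RTT 4: cwnd = 16 MSS (slow start, doubled)
RTT 5: cwnd = 32 MSS (slow start, doubled)
RTT 6: cwnd = 33 MSS (congestion avoidance, +1)
RTT 7: cwnd = 34 MSS (congestion avoidance, +1)
RTT 8: cwnd = 35 MSS (congestion avoidance, +1)

35


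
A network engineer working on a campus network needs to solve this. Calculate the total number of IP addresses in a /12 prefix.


Given: CIDR prefix /12
Host bits = 32 - 12 = 20
Total addresses = 2^20 = 1048576

1048576


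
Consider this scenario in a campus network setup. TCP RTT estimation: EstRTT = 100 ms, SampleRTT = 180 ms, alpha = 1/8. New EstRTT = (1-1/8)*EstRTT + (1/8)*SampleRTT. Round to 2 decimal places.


Given: EstRTT = 100 ms, SampleRTT = 180 ms, alpha = 1/8
New EstRTT = (1 - alpha) * EstRTT + alpha * SampleRTT
(7/8) * 100 = 87.5
(1/8) * 180 = 22.5
New EstRTT = 87.5 + 22.5 = 110 ms -> 110.00 ms (2 dp)

110.00


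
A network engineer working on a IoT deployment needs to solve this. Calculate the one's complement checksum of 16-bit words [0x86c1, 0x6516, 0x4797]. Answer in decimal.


Given words: [0x86c1, 0x6516, 0x4797]
Step 1: Sum all words
Raw sum = 34497 + 25878 + 18327 = 78702
Step 2: Fold carry: (13166 + 1) = 13167
One's complement = ~13167 & 0xFFFF = 52368

52368


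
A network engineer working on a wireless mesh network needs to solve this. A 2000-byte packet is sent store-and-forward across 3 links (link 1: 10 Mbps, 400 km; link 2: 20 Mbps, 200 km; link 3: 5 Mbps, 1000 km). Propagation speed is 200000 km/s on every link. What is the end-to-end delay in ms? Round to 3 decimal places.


Packet = 2000 bytes = 16000 bits. Store-and-forward: sum (t_trans + t_prop) per link.
Link 1: t_trans = 16000/(10*10^6) s = 1.6000 ms; t_prop = 400/200000 s = 2.0000 ms; subtotal = 3.6000 ms
Link 2: t_trans = 16000/(20*10^6) s = 0.8000 ms; t_prop = 200/200000 s = 1.0000 ms; subtotal = 1.8000 ms
Link 3: t_trans = 16000/(5*10^6) s = 3.2000 ms; t_prop = 1000/200000 s = 5.0000 ms; subtotal = 8.2000 ms
End-to-end = 3.6000 + 1.8000 + 8.2000 = 13.6000 ms -> 13.600 ms (3 dp)

13.600


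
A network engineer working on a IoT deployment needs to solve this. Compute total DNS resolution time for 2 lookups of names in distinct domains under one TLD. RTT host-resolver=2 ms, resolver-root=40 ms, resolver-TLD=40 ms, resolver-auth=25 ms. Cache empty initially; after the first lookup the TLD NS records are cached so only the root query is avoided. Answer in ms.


Lookup 1 (cold cache): local + root + TLD + auth = 2 + 40 + 40 + 25 = 107 ms
Lookups 2..2 (TLD NS cached -> skip root; new domain -> still ask TLD and auth): local + TLD + auth = 2 + 40 + 25 = 67 ms each
Remaining 1 lookups: 1 * 67 = 67 ms
Total = 107 + 67 = 174 ms

174


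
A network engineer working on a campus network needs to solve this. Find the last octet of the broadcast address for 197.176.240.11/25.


Given: IP = 197.176.240.11, prefix = /25
Host bits = 32 - 25 = 7
Network last octet = 11 AND mask = 0
Host part size = 2^7 - 1 = 127
Broadcast last octet = 0 OR 127 = 127

127


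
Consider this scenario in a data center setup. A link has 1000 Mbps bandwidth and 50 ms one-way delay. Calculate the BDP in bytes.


Given: bandwidth = 1000 Mbps, delay = 50 ms
BDP in bits = 1000 * 10^6 * 50 / 1000
BDP in bits = 50000000
BDP in bytes = 50000000 / 8 = 6250000

6250000


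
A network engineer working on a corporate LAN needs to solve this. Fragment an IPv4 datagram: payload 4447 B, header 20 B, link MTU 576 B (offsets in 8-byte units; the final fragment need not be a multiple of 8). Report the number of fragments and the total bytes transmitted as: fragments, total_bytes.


Max data per non-final fragment = floor((MTU - header)/8)*8 = floor((576 - 20)/8)*8 = floor(556/8)*8 = 552 B
Final fragment needs no 8-byte alignment: it can carry up to MTU - header = 556 B
Non-final fragments needed = ceil((payload - 556) / 552) = ceil(3891/552) = ceil(7.0489) = 8
Number of fragments = 8 + 1 = 9
Fragment sizes (data): 8 * 552 B + 31 B (last, 31 <= 556 OK)
Total bytes sent = payload + n_frags * header = 4447 + 9*20 = 4447 + 180 = 4627 B

9, 4627


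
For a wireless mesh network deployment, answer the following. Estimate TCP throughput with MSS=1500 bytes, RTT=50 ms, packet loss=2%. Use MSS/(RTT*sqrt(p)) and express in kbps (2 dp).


Given: MSS = 1500 bytes, RTT = 50 ms, loss = 2%
RTT in seconds = 50 / 1000 = 0.05
Loss rate = 2% = 0.02
sqrt(loss) = sqrt(0.02) = 0.141421356237
Throughput (bytes/s) = 1500 / (0.05 * 0.141421356237) = 212132.0344
Throughput (kbps) = 212132.0344 * 8 / 1000 = 1697.056275 -> 1697.06 kbps (2 dp)

1697.06


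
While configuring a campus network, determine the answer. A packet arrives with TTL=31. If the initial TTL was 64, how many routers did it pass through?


Given: initial TTL = 64, received TTL = 31
Hops = initial TTL - received TTL
Hops = 64 - 31 = 33

33


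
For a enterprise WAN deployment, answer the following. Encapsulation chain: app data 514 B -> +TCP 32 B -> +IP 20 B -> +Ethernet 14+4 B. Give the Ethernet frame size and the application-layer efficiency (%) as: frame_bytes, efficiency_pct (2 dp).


TCP segment = 514 + 32 = 546 B
IP packet = 546 + 20 = 566 B
Ethernet frame = 566 + 14 + 4 = 584 B
Efficiency = app / frame = 514 / 584 = 0.880137 = 88.0137% -> 88.01% (2 dp)

584, 88.01


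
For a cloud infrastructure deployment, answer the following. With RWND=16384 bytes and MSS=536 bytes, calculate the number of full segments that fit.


Given: RWND = 16384 bytes, MSS = 536 bytes
Full segments = floor(RWND / MSS)
Full segments = floor(16384 / 536)
Full segments = floor(30.5672) = 30

30


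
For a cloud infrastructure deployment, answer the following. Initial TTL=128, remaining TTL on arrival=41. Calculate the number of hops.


Given: initial TTL = 128, received TTL = 41
Hops = initial TTL - received TTL
Hops = 128 - 41 = 87

87


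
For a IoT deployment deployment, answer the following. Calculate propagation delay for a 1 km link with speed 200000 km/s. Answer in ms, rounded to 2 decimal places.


Given: distance = 1 km, speed = 200000 km/s
Delay = distance / speed = 1 / 200000 seconds
Delay in ms = 1 * 1000 / 200000
Delay = 0.0050 ms
Rounded to 2 dp = 0.01 ms

0.01


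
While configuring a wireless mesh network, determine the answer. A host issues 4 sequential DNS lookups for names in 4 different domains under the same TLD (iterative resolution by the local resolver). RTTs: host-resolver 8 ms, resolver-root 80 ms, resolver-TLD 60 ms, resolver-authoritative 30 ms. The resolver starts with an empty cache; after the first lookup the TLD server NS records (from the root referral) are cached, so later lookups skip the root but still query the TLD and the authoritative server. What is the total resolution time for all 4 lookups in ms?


Lookup 1 (cold cache): local + root + TLD + auth = 8 + 80 + 60 + 30 = 178 ms
Lookups 2..4 (TLD NS cached -> skip root; new domain -> still ask TLD and auth): local + TLD + auth = 8 + 60 + 30 = 98 ms each
Remaining 3 lookups: 3 * 98 = 294 ms
Total = 178 + 294 = 472 ms

472


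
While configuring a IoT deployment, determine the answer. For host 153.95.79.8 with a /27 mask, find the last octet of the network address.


Given: IP = 153.95.79.8, prefix = /27
Subnet mask = 255.255.255.224
Last octet of IP: 8
Last octet of mask: 224
Network last octet = 8 AND 224 = 0

0


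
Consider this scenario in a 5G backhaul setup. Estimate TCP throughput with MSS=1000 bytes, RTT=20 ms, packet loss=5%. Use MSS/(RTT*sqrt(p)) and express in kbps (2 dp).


Given: MSS = 1000 bytes, RTT = 20 ms, loss = 5%
RTT in seconds = 20 / 1000 = 0.02
Loss rate = 5% = 0.05
sqrt(loss) = sqrt(0.05) = 0.223606797750
Throughput (bytes/s) = 1000 / (0.02 * 0.223606797750) = 223606.7977
Throughput (kbps) = 223606.7977 * 8 / 1000 = 1788.854382 -> 1788.85 kbps (2 dp)

1788.85


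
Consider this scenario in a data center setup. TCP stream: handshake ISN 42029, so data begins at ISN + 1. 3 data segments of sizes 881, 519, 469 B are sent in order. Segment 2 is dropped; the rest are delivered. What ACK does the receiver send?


SYN uses sequence number 42029; first data byte = ISN + 1 = 42030.
Segment 1: SEQ = 42030, len = 881 B, covers [42030, 42910]
Segment 2: SEQ = 42911, len = 519 B, covers [42911, 43429] [LOST]
Segment 3: SEQ = 43430, len = 469 B, covers [43430, 43898]
In-order data received: bytes [42030, 42910] (segments 1..1).
Segment 2 missing -> gap begins at byte 42911; later segments buffered out of order.
Cumulative ACK = next expected in-order byte = 42030 + 881 = 42911

42911


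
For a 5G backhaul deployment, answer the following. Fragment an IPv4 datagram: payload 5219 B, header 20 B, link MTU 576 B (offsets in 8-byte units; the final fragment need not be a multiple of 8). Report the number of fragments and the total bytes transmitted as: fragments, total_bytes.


Max data per non-final fragment = floor((MTU - header)/8)*8 = floor((576 - 20)/8)*8 = floor(556/8)*8 = 552 B
Final fragment needs no 8-byte alignment: it can carry up to MTU - header = 556 B
Non-final fragments needed = ceil((payload - 556) / 552) = ceil(4663/552) = ceil(8.4475) = 9
Number of fragments = 9 + 1 = 10
Fragment sizes (data): 9 * 552 B + 251 B (last, 251 <= 556 OK)
Total bytes sent = payload + n_frags * header = 5219 + 10*20 = 5219 + 200 = 5419 B

10, 5419


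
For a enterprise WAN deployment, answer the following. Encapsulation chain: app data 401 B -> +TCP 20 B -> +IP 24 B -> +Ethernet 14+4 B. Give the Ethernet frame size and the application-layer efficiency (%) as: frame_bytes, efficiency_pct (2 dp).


TCP segment = 401 + 20 = 421 B
IP packet = 421 + 24 = 445 B
Ethernet frame = 445 + 14 + 4 = 463 B
Efficiency = app / frame = 401 / 463 = 0.866091 = 86.6091% -> 86.61% (2 dp)

463, 86.61


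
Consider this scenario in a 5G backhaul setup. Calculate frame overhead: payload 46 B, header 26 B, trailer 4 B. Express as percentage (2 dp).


Given: payload = 46 B, header = 26 B, trailer = 4 B
Overhead bytes = header + trailer = 26 + 4 = 30
Total frame = payload + overhead = 46 + 30 = 76
Overhead % = 30 / 76 * 100 = 39.4737% -> 39.47% (2 dp)

39.47


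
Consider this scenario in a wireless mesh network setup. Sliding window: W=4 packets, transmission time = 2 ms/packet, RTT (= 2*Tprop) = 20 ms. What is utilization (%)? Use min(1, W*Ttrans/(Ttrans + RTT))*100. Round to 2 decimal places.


Given: W = 4, Ttrans = 2 ms, RTT = 20 ms (= 2 * Tprop, Tprop = 10 ms)
Cycle time = Ttrans + RTT = 2 + 20 = 22 ms (first packet sent until its ACK returns)
W * Ttrans = 4 * 2 = 8 ms of sending per cycle
W * Ttrans / (Ttrans + RTT) = 8 / 22 = 0.363636
U = min(1, 0.363636) = 0.363636
U% = 36.36%

36.36


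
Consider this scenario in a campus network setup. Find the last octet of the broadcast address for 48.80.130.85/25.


Given: IP = 48.80.130.85, prefix = /25
Host bits = 32 - 25 = 7
Network last octet = 85 AND mask = 0
Host part size = 2^7 - 1 = 127
Broadcast last octet = 0 OR 127 = 127

127


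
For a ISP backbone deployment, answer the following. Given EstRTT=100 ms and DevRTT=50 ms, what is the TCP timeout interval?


Given: EstRTT = 100 ms, DevRTT = 50 ms
Timeout = EstRTT + 4 * DevRTT
4 * DevRTT = 4 * 50 = 200
Timeout = 100 + 200 = 300 ms

300


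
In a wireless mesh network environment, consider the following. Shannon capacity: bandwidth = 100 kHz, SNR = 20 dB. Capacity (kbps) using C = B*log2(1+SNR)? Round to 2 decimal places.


Given: B = 100 kHz, SNR = 20 dB
SNR linear = 10^(20/10) = 100
1 + SNR = 101
log2(101) = 6.6582114828
C = 100 * 1000 * 6.6582114828 = 665821.1483 bps
C = 665.821148 kbps -> 665.82 kbps (2 dp)

665.82


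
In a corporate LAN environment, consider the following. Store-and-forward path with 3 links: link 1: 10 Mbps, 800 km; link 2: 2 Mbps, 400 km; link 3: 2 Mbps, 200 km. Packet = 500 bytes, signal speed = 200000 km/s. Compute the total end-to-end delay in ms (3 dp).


Packet = 500 bytes = 4000 bits. Store-and-forward: sum (t_trans + t_prop) per link.
Link 1: t_trans = 4000/(10*10^6) s = 0.4000 ms; t_prop = 800/200000 s = 4.0000 ms; subtotal = 4.4000 ms
Link 2: t_trans = 4000/(2*10^6) s = 2.0000 ms; t_prop = 400/200000 s = 2.0000 ms; subtotal = 4.0000 ms
Link 3: t_trans = 4000/(2*10^6) s = 2.0000 ms; t_prop = 200/200000 s = 1.0000 ms; subtotal = 3.0000 ms
End-to-end = 4.4000 + 4.0000 + 3.0000 = 11.4000 ms -> 11.400 ms (3 dp)

11.400


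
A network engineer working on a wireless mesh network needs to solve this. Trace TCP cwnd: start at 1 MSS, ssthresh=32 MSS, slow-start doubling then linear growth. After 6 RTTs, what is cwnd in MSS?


RTT 0: cwnd = 1 MSS (initial)
RTT 1: cwnd = 2 MSS (slow start, doubled)
RTT 2: cwnd = 4 MSS (slow start, doubled)
RTT 3: cwnd = 8 MSS (slow start, doubled)
RTT 4: cwnd = 16 MSS (slow start, doubled)
RTT 5: cwnd = 32 MSS (slow start, doubled)
RTT 6: cwnd = 33 MSS (congestion avoidance, +1)

33


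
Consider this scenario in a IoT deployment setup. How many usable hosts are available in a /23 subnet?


Given: subnet mask /23
Host bits = 32 - 23 = 9
Total addresses = 2^9 = 512
Usable hosts = 512 - 2 (network + broadcast) = 510

510


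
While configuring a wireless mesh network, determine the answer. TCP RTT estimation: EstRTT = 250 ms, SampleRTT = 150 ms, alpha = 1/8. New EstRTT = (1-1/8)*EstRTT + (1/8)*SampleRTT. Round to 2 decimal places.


Given: EstRTT = 250 ms, SampleRTT = 150 ms, alpha = 1/8
New EstRTT = (1 - alpha) * EstRTT + alpha * SampleRTT
(7/8) * 250 = 218.75
(1/8) * 150 = 18.75
New EstRTT = 218.75 + 18.75 = 237.5 ms -> 237.50 ms (2 dp)

237.50


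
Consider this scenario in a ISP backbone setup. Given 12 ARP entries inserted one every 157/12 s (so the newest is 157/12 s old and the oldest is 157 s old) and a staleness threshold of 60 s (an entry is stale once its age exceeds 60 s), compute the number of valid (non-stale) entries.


Ages are k * 157/12 s for k = 1..12 (spacing = 13.0833 s).
Entry k is valid iff k * 157/12 <= 60 iff k <= 12 * 60 / 157 = 4.5860
n_valid = floor(4.5860) = 4
(n_stale = 12 - 4 = 8)

4


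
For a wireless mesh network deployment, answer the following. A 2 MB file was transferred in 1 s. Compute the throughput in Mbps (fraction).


Given: file = 2 MB, time = 1 s
File in Mb = 2 * 8 = 16 Mb
Throughput = 16 / 1 Mbps
Throughput = 16 Mbps

16


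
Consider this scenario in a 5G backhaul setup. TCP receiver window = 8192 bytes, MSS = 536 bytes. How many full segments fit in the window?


Given: RWND = 8192 bytes, MSS = 536 bytes
Full segments = floor(RWND / MSS)
Full segments = floor(8192 / 536)
Full segments = floor(15.2836) = 15

15


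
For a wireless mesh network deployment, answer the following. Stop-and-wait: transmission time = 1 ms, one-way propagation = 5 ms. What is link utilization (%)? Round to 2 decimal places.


Given: Ttrans = 1 ms, Tprop = 5 ms
RTT = 2 * Tprop = 2 * 5 = 10 ms
U = Ttrans / (Ttrans + RTT)
U = 1 / (1 + 10)
U = 1 / 11 = 0.090909
U% = 9.09%

9.09


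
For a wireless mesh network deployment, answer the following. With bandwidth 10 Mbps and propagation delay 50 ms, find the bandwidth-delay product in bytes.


Given: bandwidth = 10 Mbps, delay = 50 ms
BDP in bits = 10 * 10^6 * 50 / 1000
BDP in bits = 500000
BDP in bytes = 500000 / 8 = 62500

62500


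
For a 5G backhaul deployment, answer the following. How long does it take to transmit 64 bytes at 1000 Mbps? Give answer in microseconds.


Given: packet = 64 bytes, bandwidth = 1000 Mbps
Packet in bits = 64 * 8 = 512 bits
Bandwidth = 1000 * 10^6 = 1000000000 bps
Time = 512 / 1000000000 seconds
Time in us = 512 * 10^6 / 1000000000 = 0.512

0.512


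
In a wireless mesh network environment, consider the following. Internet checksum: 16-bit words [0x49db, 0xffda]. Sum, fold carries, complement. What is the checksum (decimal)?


Given words: [0x49db, 0xffda]
Step 1: Sum all words
Raw sum = 18907 + 65498 = 84405
Step 2: Fold carry: (18869 + 1) = 18870
One's complement = ~18870 & 0xFFFF = 46665

46665


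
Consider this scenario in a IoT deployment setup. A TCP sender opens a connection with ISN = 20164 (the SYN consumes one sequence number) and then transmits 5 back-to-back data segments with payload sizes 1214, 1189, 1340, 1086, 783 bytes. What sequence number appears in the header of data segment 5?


The SYN occupies sequence number ISN = 20164, so the first data byte is ISN + 1 = 20165.
SEQ of data segment i = (ISN + 1) + sum of payload sizes of segments 1..i-1.
Segment 1: SEQ = 20165, payload = 1214 bytes
Segment 2: SEQ = 21379, payload = 1189 bytes
Segment 3: SEQ = 22568, payload = 1340 bytes
Segment 4: SEQ = 23908, payload = 1086 bytes
Segment 5: SEQ = 24994, payload = 783 bytes
SEQ of segment 5 = 20165 + 1214 + 1189 + 1340 + 1086 = 24994

24994


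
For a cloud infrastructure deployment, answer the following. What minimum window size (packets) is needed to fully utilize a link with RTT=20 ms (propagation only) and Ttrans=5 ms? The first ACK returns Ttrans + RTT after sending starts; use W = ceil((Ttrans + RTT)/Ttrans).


Given: Ttrans = 5 ms, RTT = 20 ms (= 2 * Tprop, Tprop = 10 ms)
Time until first ACK returns = Ttrans + RTT = 5 + 20 = 25 ms
Need W * Ttrans >= Ttrans + RTT  ->  W >= (Ttrans + RTT) / Ttrans
(Ttrans + RTT) / Ttrans = 25 / 5 = 5
W_min = ceil(5) = 5

5


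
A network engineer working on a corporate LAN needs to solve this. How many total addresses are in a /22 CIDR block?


Given: CIDR prefix /22
Host bits = 32 - 22 = 10
Total addresses = 2^10 = 1024

1024


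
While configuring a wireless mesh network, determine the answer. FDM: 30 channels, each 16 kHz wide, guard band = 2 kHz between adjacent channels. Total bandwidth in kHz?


Given: 30 channels, 16 kHz each, guard = 2 kHz
Channel bandwidth = 30 * 16 = 480 kHz
Guard bands = 29 gaps * 2 kHz = 58 kHz
Total = 480 + 58 = 538 kHz

538


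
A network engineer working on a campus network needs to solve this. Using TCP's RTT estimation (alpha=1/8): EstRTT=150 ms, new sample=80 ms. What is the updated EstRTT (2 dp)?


Given: EstRTT = 150 ms, SampleRTT = 80 ms, alpha = 1/8
New EstRTT = (1 - alpha) * EstRTT + alpha * SampleRTT
(7/8) * 150 = 131.25
(1/8) * 80 = 10
New EstRTT = 131.25 + 10 = 141.25 ms -> 141.25 ms (2 dp)

141.25


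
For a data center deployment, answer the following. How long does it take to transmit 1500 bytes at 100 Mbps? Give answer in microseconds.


Given: packet = 1500 bytes, bandwidth = 100 Mbps
Packet in bits = 1500 * 8 = 12000 bits
Bandwidth = 100 * 10^6 = 100000000 bps
Time = 12000 / 100000000 seconds
Time in us = 12000 * 10^6 / 100000000 = 120

120


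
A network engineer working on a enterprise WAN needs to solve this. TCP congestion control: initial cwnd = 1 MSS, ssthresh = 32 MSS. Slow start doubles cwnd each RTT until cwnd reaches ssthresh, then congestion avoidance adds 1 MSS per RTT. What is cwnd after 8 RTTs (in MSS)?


RTT 0: cwnd = 1 MSS (initial)
RTT 1: cwnd = 2 MSS (slow start, doubled)
RTT 2: cwnd = 4 MSS (slow start, doubled)
RTT 3: cwnd = 8 MSS (slow start, doubled)
RTT 4: cwnd = 16 MSS (slow start, doubled)
RTT 5: cwnd = 32 MSS (slow start, doubled)
RTT 6: cwnd = 33 MSS (congestion avoidance, +1)
RTT 7: cwnd = 34 MSS (congestion avoidance, +1)
RTT 8: cwnd = 35 MSS (congestion avoidance, +1)

35


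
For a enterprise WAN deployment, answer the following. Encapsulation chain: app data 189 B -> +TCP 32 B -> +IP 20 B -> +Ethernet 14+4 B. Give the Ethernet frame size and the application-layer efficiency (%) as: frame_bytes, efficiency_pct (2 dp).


TCP segment = 189 + 32 = 221 B
IP packet = 221 + 20 = 241 B
Ethernet frame = 241 + 14 + 4 = 259 B
Efficiency = app / frame = 189 / 259 = 0.729730 = 72.9730% -> 72.97% (2 dp)

259, 72.97


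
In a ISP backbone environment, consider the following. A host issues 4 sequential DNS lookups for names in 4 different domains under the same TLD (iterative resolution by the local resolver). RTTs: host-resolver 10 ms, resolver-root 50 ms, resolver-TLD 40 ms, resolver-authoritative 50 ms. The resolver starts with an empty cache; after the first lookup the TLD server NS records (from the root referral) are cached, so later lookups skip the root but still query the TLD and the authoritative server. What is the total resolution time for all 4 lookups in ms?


Lookup 1 (cold cache): local + root + TLD + auth = 10 + 50 + 40 + 50 = 150 ms
Lookups 2..4 (TLD NS cached -> skip root; new domain -> still ask TLD and auth): local + TLD + auth = 10 + 40 + 50 = 100 ms each
Remaining 3 lookups: 3 * 100 = 300 ms
Total = 150 + 300 = 450 ms

450
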